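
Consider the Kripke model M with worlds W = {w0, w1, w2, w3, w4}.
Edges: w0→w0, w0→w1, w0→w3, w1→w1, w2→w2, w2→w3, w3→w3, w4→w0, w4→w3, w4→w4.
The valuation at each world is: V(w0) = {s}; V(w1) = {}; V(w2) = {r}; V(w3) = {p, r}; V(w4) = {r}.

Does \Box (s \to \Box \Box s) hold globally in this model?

Let φ = \Box (s \to \Box \Box s). Evaluate φ at each world:
  w0 (successors {w0, w1, w3}): φ is false.
  w1 (successors {w1}): φ is true.
  w2 (successors {w2, w3}): φ is true.
  w3 (successors {w3}): φ is true.
  w4 (successors {w0, w3, w4}): φ is false.
Detail at w0 (counterexample):
  At w0: \Box (s \to \Box \Box s) requires s \to \Box \Box s at every successor {w0, w1, w3}.
    s \to \Box \Box s fails at w0, so \Box (s \to \Box \Box s) is false at w0.
      At w0: s is true, \Box \Box s is false, so s \to \Box \Box s is false.

No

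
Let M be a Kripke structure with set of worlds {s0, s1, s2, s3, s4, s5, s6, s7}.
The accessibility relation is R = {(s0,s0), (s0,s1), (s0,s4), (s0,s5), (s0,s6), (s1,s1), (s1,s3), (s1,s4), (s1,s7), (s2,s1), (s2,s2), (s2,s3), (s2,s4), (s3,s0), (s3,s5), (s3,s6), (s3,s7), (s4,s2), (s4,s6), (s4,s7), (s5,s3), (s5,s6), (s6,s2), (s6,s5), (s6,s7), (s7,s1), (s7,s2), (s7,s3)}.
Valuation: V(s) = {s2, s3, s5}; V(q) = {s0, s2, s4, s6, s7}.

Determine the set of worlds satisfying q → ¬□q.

s0, s1, s2, s3, s5, s6, s7

Let φ = q → ¬□q. Evaluate φ at each world:
  s0 (successors {s0, s1, s4, s5, s6}): φ is true.
  s1 (successors {s1, s3, s4, s7}): φ is true.
  s2 (successors {s1, s2, s3, s4}): φ is true.
  s3 (successors {s0, s5, s6, s7}): φ is true.
  s4 (successors {s2, s6, s7}): φ is false.
  s5 (successors {s3, s6}): φ is true.
  s6 (successors {s2, s5, s7}): φ is true.
  s7 (successors {s1, s2, s3}): φ is true.
For instance, at s2:
  At s2: q is true, ¬□q is true, so q → ¬□q is true.
    At s2: □q is false, so ¬□q is true.
      At s2: □q requires q at every successor {s1, s2, s3, s4}.
        q fails at s1, so □q is false at s2.
Satisfying worlds: {s0, s1, s2, s3, s5, s6, s7}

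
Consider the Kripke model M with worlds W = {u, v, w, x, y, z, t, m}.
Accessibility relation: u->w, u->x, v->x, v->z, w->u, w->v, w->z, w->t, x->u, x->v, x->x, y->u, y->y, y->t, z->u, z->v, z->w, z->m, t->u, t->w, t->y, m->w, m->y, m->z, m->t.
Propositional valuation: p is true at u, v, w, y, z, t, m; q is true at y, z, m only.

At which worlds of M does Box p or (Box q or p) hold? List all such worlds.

Let φ = Box p or (Box q or p). Evaluate φ at each world:
  u (successors {w, x}): φ is true.
  v (successors {x, z}): φ is true.
  w (successors {u, v, z, t}): φ is true.
  x (successors {u, v, x}): φ is false.
  y (successors {u, y, t}): φ is true.
  z (successors {u, v, w, m}): φ is true.
  t (successors {u, w, y}): φ is true.
  m (successors {w, y, z, t}): φ is true.
For instance, at m:
  At m: Box p is true, Box q or p is true, so Box p or (Box q or p) is true.
    At m: Box p requires p at every successor {w, y, z, t}.
      At w: p is true.
      At y: p is true.
      At z: p is true.
      At t: p is true.
    So Box p is true at m.
    At m: Box q is false, p is true, so Box q or p is true.
      At m: Box q requires q at every successor {w, y, z, t}.
        q fails at w, so Box q is false at m.
Satisfying worlds: {u, v, w, y, z, t, m}

u, v, w, y, z, t, m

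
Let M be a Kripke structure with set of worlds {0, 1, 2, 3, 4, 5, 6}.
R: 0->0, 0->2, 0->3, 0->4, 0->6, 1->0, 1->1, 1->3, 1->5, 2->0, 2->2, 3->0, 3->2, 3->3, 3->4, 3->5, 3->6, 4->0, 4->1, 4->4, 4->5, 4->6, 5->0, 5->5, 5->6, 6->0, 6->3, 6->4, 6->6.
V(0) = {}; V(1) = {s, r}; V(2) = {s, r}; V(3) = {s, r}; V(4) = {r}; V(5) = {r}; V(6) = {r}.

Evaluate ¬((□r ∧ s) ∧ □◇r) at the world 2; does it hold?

At 2: (□r ∧ s) ∧ □◇r is false, so ¬((□r ∧ s) ∧ □◇r) is true.
  At 2: □r ∧ s is false, □◇r is true, so (□r ∧ s) ∧ □◇r is false.
    At 2: □r is false, s is true, so □r ∧ s is false.
      At 2: □r requires r at every successor {0, 2}.
        r fails at 0, so □r is false at 2.
    At 2: □◇r requires ◇r at every successor {0, 2}.
      At 0: ◇r is true.
      At 2: ◇r is true.
    So □◇r is true at 2.

Yes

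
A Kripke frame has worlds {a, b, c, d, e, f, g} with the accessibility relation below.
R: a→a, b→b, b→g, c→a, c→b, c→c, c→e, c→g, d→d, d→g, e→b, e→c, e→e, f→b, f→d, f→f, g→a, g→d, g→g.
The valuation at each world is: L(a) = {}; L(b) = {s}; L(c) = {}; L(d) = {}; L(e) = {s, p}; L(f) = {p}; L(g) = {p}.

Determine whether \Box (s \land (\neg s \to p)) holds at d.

Recall that \Box ψ holds at a world iff ψ holds at every accessible world, and \Diamond ψ holds iff ψ holds at some accessible world.
At d: \Box (s \land (\neg s \to p)) requires s \land (\neg s \to p) at every successor {d, g}.
  s \land (\neg s \to p) fails at d, so \Box (s \land (\neg s \to p)) is false at d.

No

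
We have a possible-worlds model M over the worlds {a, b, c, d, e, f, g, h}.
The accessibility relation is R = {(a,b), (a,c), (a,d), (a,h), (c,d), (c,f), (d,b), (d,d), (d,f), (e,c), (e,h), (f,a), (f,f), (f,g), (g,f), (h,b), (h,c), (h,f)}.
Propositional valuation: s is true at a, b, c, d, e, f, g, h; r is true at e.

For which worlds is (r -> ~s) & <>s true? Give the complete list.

Let φ = (r -> ~s) & <>s. Evaluate φ at each world:
  a (successors {b, c, d, h}): φ is true.
  b (successors ∅): φ is false.
  c (successors {d, f}): φ is true.
  d (successors {b, d, f}): φ is true.
  e (successors {c, h}): φ is false.
  f (successors {a, f, g}): φ is true.
  g (successors {f}): φ is true.
  h (successors {b, c, f}): φ is true.
For instance, at d:
  At d: r -> ~s is true, <>s is true, so (r -> ~s) & <>s is true.
    At d: <>s requires s at some successor in {b, d, f}.
      s holds at b, so <>s is true at d.
Satisfying worlds: {a, c, d, f, g, h}

a, c, d, f, g, h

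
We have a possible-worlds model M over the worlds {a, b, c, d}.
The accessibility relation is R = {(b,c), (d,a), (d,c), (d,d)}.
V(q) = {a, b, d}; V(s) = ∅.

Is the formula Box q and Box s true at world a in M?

Recall that Box ψ holds at a world iff ψ holds at every accessible world, and Dia ψ holds iff ψ holds at some accessible world.
At a: Box q is true, Box s is true, so Box q and Box s is true.
  At a: no accessible worlds, so Box q holds vacuously.
  At a: no accessible worlds, so Box s holds vacuously.

Yes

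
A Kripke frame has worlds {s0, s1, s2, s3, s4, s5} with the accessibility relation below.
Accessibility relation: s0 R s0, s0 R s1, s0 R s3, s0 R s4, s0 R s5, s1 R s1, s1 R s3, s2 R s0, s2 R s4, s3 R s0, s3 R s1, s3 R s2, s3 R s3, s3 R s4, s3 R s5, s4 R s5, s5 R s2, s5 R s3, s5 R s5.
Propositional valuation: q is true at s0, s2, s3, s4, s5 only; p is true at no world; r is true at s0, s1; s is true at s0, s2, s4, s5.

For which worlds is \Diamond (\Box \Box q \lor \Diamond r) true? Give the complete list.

Let φ = \Diamond (\Box \Box q \lor \Diamond r). Evaluate φ at each world:
  s0 (successors {s0, s1, s3, s4, s5}): φ is true.
  s1 (successors {s1, s3}): φ is true.
  s2 (successors {s0, s4}): φ is true.
  s3 (successors {s0, s1, s2, s3, s4, s5}): φ is true.
  s4 (successors {s5}): φ is false.
  s5 (successors {s2, s3, s5}): φ is true.
For instance, at s2:
  At s2: \Diamond (\Box \Box q \lor \Diamond r) requires \Box \Box q \lor \Diamond r at some successor in {s0, s4}.
    \Box \Box q \lor \Diamond r holds at s0, so \Diamond (\Box \Box q \lor \Diamond r) is true at s2.
      At s0: \Box \Box q is false, \Diamond r is true, so \Box \Box q \lor \Diamond r is true.
Satisfying worlds: {s0, s1, s2, s3, s5}

s0, s1, s2, s3, s5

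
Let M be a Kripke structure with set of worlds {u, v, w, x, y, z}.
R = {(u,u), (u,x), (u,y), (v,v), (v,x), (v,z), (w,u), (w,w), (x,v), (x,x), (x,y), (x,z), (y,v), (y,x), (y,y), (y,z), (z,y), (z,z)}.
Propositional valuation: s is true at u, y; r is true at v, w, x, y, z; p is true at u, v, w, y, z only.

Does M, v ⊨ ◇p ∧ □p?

No

At v: ◇p is true, □p is false, so ◇p ∧ □p is false.
  At v: ◇p requires p at some successor in {v, x, z}.
    p holds at v, so ◇p is true at v.
  At v: □p requires p at every successor {v, x, z}.
    p fails at x, so □p is false at v.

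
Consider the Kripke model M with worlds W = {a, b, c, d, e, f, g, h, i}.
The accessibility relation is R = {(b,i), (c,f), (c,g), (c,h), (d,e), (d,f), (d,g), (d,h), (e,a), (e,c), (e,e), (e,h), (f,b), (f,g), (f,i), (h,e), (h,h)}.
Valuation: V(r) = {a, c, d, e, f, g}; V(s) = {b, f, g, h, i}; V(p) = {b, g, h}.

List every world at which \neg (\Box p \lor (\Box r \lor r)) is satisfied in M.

Let φ = \neg (\Box p \lor (\Box r \lor r)). Evaluate φ at each world:
  a (successors ∅): φ is false.
  b (successors {i}): φ is true.
  c (successors {f, g, h}): φ is false.
  d (successors {e, f, g, h}): φ is false.
  e (successors {a, c, e, h}): φ is false.
  f (successors {b, g, i}): φ is false.
  g (successors ∅): φ is false.
  h (successors {e, h}): φ is true.
  i (successors ∅): φ is false.
For instance, at e:
  At e: \Box p \lor (\Box r \lor r) is true, so \neg (\Box p \lor (\Box r \lor r)) is false.
    At e: \Box p is false, \Box r \lor r is true, so \Box p \lor (\Box r \lor r) is true.
      At e: \Box p requires p at every successor {a, c, e, h}.
        p fails at a, so \Box p is false at e.
      At e: \Box r is false, r is true, so \Box r \lor r is true.
Satisfying worlds: {b, h}

b, h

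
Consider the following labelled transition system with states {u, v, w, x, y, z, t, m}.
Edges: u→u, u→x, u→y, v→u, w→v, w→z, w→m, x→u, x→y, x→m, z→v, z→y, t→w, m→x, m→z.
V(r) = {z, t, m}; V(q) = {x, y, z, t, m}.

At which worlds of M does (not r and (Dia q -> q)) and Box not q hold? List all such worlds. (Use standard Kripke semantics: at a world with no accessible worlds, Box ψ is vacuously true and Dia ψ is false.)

v, y

Recall that Box ψ holds at a world iff ψ holds at every accessible world, and Dia ψ holds iff ψ holds at some accessible world.
Let φ = (not r and (Dia q -> q)) and Box not q. Evaluate φ at each world:
  u (successors {u, x, y}): φ is false.
  v (successors {u}): φ is true.
  w (successors {v, z, m}): φ is false.
  x (successors {u, y, m}): φ is false.
  y (successors ∅): φ is true.
  z (successors {v, y}): φ is false.
  t (successors {w}): φ is false.
  m (successors {x, z}): φ is false.
For instance, at w:
  At w: not r and (Dia q -> q) is false, Box not q is false, so (not r and (Dia q -> q)) and Box not q is false.
    At w: not r is true, Dia q -> q is false, so not r and (Dia q -> q) is false.
      At w: Dia q is true, q is false, so Dia q -> q is false.
    At w: Box not q requires not q at every successor {v, z, m}.
      not q fails at z, so Box not q is false at w.
Satisfying worlds: {v, y}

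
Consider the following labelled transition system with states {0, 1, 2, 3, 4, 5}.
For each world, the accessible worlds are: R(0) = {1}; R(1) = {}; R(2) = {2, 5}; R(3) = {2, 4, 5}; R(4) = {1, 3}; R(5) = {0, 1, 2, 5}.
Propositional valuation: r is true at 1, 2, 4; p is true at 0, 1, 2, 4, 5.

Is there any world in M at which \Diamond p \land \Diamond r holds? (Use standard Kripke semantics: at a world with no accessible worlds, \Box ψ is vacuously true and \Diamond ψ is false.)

Yes

Let φ = \Diamond p \land \Diamond r. Evaluate φ at each world:
  0 (successors {1}): φ is true.
  1 (successors ∅): φ is false.
  2 (successors {2, 5}): φ is true.
  3 (successors {2, 4, 5}): φ is true.
  4 (successors {1, 3}): φ is true.
  5 (successors {0, 1, 2, 5}): φ is true.
Detail at 0 (witness):
  At 0: \Diamond p is true, \Diamond r is true, so \Diamond p \land \Diamond r is true.
    At 0: \Diamond p requires p at some successor in {1}.
      p holds at 1, so \Diamond p is true at 0.
    At 0: \Diamond r requires r at some successor in {1}.
      r holds at 1, so \Diamond r is true at 0.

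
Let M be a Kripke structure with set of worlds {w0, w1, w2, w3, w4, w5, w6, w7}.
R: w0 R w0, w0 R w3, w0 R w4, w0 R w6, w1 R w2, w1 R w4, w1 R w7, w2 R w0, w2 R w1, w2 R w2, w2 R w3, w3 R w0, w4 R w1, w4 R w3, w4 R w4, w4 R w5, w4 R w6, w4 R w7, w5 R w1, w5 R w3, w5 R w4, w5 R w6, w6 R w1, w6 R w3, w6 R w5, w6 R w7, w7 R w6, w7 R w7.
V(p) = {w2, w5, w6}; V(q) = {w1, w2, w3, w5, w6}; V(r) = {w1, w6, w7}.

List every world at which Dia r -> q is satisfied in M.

w1, w2, w3, w5, w6

Recall that Dia ψ holds at a world iff ψ holds at some accessible world.
Let φ = Dia r -> q. Evaluate φ at each world:
  w0 (successors {w0, w3, w4, w6}): φ is false.
  w1 (successors {w2, w4, w7}): φ is true.
  w2 (successors {w0, w1, w2, w3}): φ is true.
  w3 (successors {w0}): φ is true.
  w4 (successors {w1, w3, w4, w5, w6, w7}): φ is false.
  w5 (successors {w1, w3, w4, w6}): φ is true.
  w6 (successors {w1, w3, w5, w7}): φ is true.
  w7 (successors {w6, w7}): φ is false.
For instance, at w2:
  At w2: Dia r is true, q is true, so Dia r -> q is true.
    At w2: Dia r requires r at some successor in {w0, w1, w2, w3}.
      r holds at w1, so Dia r is true at w2.
Satisfying worlds: {w1, w2, w3, w5, w6}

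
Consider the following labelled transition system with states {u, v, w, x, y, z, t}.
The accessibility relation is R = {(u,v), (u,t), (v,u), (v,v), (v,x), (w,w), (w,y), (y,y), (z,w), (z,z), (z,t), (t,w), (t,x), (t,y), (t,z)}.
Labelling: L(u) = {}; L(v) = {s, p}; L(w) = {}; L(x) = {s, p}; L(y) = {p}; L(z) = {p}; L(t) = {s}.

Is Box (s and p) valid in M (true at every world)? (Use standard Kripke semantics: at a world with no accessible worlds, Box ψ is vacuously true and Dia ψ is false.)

No

Let φ = Box (s and p). Evaluate φ at each world:
  u (successors {v, t}): φ is false.
  v (successors {u, v, x}): φ is false.
  w (successors {w, y}): φ is false.
  x (successors ∅): φ is true.
  y (successors {y}): φ is false.
  z (successors {w, z, t}): φ is false.
  t (successors {w, x, y, z}): φ is false.
Detail at u (counterexample):
  At u: Box (s and p) requires s and p at every successor {v, t}.
    s and p fails at t, so Box (s and p) is false at u.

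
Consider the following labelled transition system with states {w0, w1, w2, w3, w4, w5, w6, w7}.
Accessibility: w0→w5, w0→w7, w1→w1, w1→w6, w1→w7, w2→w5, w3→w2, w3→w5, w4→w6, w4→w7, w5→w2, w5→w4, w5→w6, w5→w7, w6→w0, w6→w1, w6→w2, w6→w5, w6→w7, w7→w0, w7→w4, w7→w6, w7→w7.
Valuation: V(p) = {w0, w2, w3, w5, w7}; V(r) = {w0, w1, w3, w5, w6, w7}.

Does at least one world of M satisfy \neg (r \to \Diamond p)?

No

Let φ = \neg (r \to \Diamond p). Evaluate φ at each world:
  w0 (successors {w5, w7}): φ is false.
  w1 (successors {w1, w6, w7}): φ is false.
  w2 (successors {w5}): φ is false.
  w3 (successors {w2, w5}): φ is false.
  w4 (successors {w6, w7}): φ is false.
  w5 (successors {w2, w4, w6, w7}): φ is false.
  w6 (successors {w0, w1, w2, w5, w7}): φ is false.
  w7 (successors {w0, w4, w6, w7}): φ is false.
For instance, at w1:
  At w1: r \to \Diamond p is true, so \neg (r \to \Diamond p) is false.
    At w1: r is true, \Diamond p is true, so r \to \Diamond p is true.
      At w1: \Diamond p requires p at some successor in {w1, w6, w7}.
        p holds at w7, so \Diamond p is true at w1.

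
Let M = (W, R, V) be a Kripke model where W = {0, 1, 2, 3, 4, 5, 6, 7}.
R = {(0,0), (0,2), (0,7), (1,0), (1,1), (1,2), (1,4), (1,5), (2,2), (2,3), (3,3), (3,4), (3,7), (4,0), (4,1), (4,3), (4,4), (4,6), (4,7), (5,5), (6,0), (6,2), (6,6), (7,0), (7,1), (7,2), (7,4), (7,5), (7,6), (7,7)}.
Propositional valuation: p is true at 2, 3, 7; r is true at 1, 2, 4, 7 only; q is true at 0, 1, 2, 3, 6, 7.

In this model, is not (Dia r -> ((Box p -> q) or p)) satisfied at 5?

At 5: Dia r -> ((Box p -> q) or p) is true, so not (Dia r -> ((Box p -> q) or p)) is false.
  At 5: Dia r is false, (Box p -> q) or p is true, so Dia r -> ((Box p -> q) or p) is true.
    At 5: Dia r requires r at some successor in {5}.
      At 5: r is false.
    So Dia r is false at 5.
    At 5: Box p -> q is true, p is false, so (Box p -> q) or p is true.
      At 5: Box p is false, q is false, so Box p -> q is true.

No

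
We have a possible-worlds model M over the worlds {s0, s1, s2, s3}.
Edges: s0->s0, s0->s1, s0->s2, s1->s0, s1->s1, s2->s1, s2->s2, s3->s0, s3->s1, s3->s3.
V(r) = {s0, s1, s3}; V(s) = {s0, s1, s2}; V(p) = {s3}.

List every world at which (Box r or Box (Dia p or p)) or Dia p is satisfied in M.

Let φ = (Box r or Box (Dia p or p)) or Dia p. Evaluate φ at each world:
  s0 (successors {s0, s1, s2}): φ is false.
  s1 (successors {s0, s1}): φ is true.
  s2 (successors {s1, s2}): φ is false.
  s3 (successors {s0, s1, s3}): φ is true.
For instance, at s0:
  At s0: Box r or Box (Dia p or p) is false, Dia p is false, so (Box r or Box (Dia p or p)) or Dia p is false.
    At s0: Box r is false, Box (Dia p or p) is false, so Box r or Box (Dia p or p) is false.
      At s0: Box r requires r at every successor {s0, s1, s2}.
        r fails at s2, so Box r is false at s0.
      At s0: Box (Dia p or p) requires Dia p or p at every successor {s0, s1, s2}.
        Dia p or p fails at s0, so Box (Dia p or p) is false at s0.
    At s0: Dia p requires p at some successor in {s0, s1, s2}.
      At s0: p is false.
      At s1: p is false.
      At s2: p is false.
    So Dia p is false at s0.
Satisfying worlds: {s1, s3}

s1, s3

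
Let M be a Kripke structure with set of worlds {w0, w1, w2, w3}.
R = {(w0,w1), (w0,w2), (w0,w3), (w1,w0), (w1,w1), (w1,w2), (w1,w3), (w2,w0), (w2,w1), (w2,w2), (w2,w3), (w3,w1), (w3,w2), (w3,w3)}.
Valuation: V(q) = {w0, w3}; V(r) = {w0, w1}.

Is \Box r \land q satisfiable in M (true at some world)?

Let φ = \Box r \land q. Evaluate φ at each world:
  w0 (successors {w1, w2, w3}): φ is false.
  w1 (successors {w0, w1, w2, w3}): φ is false.
  w2 (successors {w0, w1, w2, w3}): φ is false.
  w3 (successors {w1, w2, w3}): φ is false.
For instance, at w0:
  At w0: \Box r is false, q is true, so \Box r \land q is false.
    At w0: \Box r requires r at every successor {w1, w2, w3}.
      r fails at w2, so \Box r is false at w0.

No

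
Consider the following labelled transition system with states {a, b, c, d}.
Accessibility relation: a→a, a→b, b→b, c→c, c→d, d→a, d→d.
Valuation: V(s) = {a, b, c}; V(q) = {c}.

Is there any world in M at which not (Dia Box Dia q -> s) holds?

Let φ = not (Dia Box Dia q -> s). Evaluate φ at each world:
  a (successors {a, b}): φ is false.
  b (successors {b}): φ is false.
  c (successors {c, d}): φ is false.
  d (successors {a, d}): φ is false.
For instance, at d:
  At d: Dia Box Dia q -> s is true, so not (Dia Box Dia q -> s) is false.
    At d: Dia Box Dia q is false, s is false, so Dia Box Dia q -> s is true.
      At d: Dia Box Dia q requires Box Dia q at some successor in {a, d}.
        At a: Box Dia q is false.
        At d: Box Dia q is false.
      So Dia Box Dia q is false at d.

No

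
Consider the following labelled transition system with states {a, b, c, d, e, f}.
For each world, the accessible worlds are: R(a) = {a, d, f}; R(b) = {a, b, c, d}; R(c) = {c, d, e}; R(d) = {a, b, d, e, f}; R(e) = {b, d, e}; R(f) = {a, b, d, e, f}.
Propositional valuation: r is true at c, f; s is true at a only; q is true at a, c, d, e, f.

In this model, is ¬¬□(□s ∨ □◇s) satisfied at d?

No

At d: ¬□(□s ∨ □◇s) is true, so ¬¬□(□s ∨ □◇s) is false.
  At d: □(□s ∨ □◇s) is false, so ¬□(□s ∨ □◇s) is true.
    At d: □(□s ∨ □◇s) requires □s ∨ □◇s at every successor {a, b, d, e, f}.
      □s ∨ □◇s fails at b, so □(□s ∨ □◇s) is false at d.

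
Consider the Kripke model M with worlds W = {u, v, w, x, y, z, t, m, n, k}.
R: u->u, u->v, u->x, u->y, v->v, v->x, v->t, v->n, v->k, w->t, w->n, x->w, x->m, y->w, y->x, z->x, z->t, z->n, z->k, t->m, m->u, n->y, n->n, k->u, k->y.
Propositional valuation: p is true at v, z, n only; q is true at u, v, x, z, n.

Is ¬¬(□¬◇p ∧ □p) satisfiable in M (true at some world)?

No

Let φ = ¬¬(□¬◇p ∧ □p). Evaluate φ at each world:
  u (successors {u, v, x, y}): φ is false.
  v (successors {v, x, t, n, k}): φ is false.
  w (successors {t, n}): φ is false.
  x (successors {w, m}): φ is false.
  y (successors {w, x}): φ is false.
  z (successors {x, t, n, k}): φ is false.
  t (successors {m}): φ is false.
  m (successors {u}): φ is false.
  n (successors {y, n}): φ is false.
  k (successors {u, y}): φ is false.
For instance, at k:
  At k: ¬(□¬◇p ∧ □p) is true, so ¬¬(□¬◇p ∧ □p) is false.
    At k: □¬◇p ∧ □p is false, so ¬(□¬◇p ∧ □p) is true.
      At k: □¬◇p is false, □p is false, so □¬◇p ∧ □p is false.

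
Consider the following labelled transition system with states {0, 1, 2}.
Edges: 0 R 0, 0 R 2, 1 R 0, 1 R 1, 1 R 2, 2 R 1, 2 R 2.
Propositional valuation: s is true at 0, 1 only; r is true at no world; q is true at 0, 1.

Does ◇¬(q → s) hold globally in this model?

Let φ = ◇¬(q → s). Evaluate φ at each world:
  0 (successors {0, 2}): φ is false.
  1 (successors {0, 1, 2}): φ is false.
  2 (successors {1, 2}): φ is false.
Detail at 0 (counterexample):
  At 0: ◇¬(q → s) requires ¬(q → s) at some successor in {0, 2}.
    At 0: ¬(q → s) is false.
    At 2: ¬(q → s) is false.
  So ◇¬(q → s) is false at 0.

No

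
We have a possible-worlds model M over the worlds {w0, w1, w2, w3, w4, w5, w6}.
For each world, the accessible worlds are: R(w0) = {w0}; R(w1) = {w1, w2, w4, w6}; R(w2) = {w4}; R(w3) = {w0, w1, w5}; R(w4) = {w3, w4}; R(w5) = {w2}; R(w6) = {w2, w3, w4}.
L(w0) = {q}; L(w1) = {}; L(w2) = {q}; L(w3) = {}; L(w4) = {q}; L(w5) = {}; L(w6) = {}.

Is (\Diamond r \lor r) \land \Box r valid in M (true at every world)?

Recall that \Box ψ holds at a world iff ψ holds at every accessible world, and \Diamond ψ holds iff ψ holds at some accessible world.
Let φ = (\Diamond r \lor r) \land \Box r. Evaluate φ at each world:
  w0 (successors {w0}): φ is false.
  w1 (successors {w1, w2, w4, w6}): φ is false.
  w2 (successors {w4}): φ is false.
  w3 (successors {w0, w1, w5}): φ is false.
  w4 (successors {w3, w4}): φ is false.
  w5 (successors {w2}): φ is false.
  w6 (successors {w2, w3, w4}): φ is false.
Detail at w0 (counterexample):
  At w0: \Diamond r \lor r is false, \Box r is false, so (\Diamond r \lor r) \land \Box r is false.
    At w0: \Diamond r is false, r is false, so \Diamond r \lor r is false.
      At w0: \Diamond r requires r at some successor in {w0}.
        At w0: r is false.
      So \Diamond r is false at w0.
    At w0: \Box r requires r at every successor {w0}.
      r fails at w0, so \Box r is false at w0.

No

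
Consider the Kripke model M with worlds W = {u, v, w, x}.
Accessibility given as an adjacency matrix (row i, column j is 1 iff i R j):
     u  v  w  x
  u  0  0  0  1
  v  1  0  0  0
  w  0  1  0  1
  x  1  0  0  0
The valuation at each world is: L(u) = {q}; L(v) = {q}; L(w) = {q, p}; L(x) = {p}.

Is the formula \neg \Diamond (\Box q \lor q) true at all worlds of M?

Let φ = \neg \Diamond (\Box q \lor q). Evaluate φ at each world:
  u (successors {x}): φ is false.
  v (successors {u}): φ is false.
  w (successors {v, x}): φ is false.
  x (successors {u}): φ is false.
Detail at u (counterexample):
  At u: \Diamond (\Box q \lor q) is true, so \neg \Diamond (\Box q \lor q) is false.
    At u: \Diamond (\Box q \lor q) requires \Box q \lor q at some successor in {x}.
      \Box q \lor q holds at x, so \Diamond (\Box q \lor q) is true at u.

No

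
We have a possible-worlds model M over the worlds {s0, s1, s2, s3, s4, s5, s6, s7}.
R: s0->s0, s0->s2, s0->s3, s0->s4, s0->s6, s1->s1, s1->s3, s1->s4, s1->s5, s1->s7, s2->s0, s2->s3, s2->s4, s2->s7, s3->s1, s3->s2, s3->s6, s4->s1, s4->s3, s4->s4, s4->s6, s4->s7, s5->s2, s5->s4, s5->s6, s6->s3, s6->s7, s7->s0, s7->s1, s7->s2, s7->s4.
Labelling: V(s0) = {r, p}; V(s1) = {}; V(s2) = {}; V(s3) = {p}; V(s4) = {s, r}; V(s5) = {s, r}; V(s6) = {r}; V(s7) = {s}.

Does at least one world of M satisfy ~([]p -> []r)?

Recall that []ψ holds at a world iff ψ holds at every accessible world, and <>ψ holds iff ψ holds at some accessible world.
Let φ = ~([]p -> []r). Evaluate φ at each world:
  s0 (successors {s0, s2, s3, s4, s6}): φ is false.
  s1 (successors {s1, s3, s4, s5, s7}): φ is false.
  s2 (successors {s0, s3, s4, s7}): φ is false.
  s3 (successors {s1, s2, s6}): φ is false.
  s4 (successors {s1, s3, s4, s6, s7}): φ is false.
  s5 (successors {s2, s4, s6}): φ is false.
  s6 (successors {s3, s7}): φ is false.
  s7 (successors {s0, s1, s2, s4}): φ is false.
For instance, at s5:
  At s5: []p -> []r is true, so ~([]p -> []r) is false.
    At s5: []p is false, []r is false, so []p -> []r is true.
      At s5: []p requires p at every successor {s2, s4, s6}.
        p fails at s2, so []p is false at s5.
      At s5: []r requires r at every successor {s2, s4, s6}.
        r fails at s2, so []r is false at s5.

No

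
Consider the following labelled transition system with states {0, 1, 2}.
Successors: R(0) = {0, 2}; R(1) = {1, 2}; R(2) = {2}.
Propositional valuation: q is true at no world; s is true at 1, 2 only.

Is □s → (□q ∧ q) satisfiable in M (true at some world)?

Let φ = □s → (□q ∧ q). Evaluate φ at each world:
  0 (successors {0, 2}): φ is true.
  1 (successors {1, 2}): φ is false.
  2 (successors {2}): φ is false.
Detail at 0 (witness):
  At 0: □s is false, □q ∧ q is false, so □s → (□q ∧ q) is true.
    At 0: □s requires s at every successor {0, 2}.
      s fails at 0, so □s is false at 0.
    At 0: □q is false, q is false, so □q ∧ q is false.
      At 0: □q requires q at every successor {0, 2}.
        q fails at 0, so □q is false at 0.

Yes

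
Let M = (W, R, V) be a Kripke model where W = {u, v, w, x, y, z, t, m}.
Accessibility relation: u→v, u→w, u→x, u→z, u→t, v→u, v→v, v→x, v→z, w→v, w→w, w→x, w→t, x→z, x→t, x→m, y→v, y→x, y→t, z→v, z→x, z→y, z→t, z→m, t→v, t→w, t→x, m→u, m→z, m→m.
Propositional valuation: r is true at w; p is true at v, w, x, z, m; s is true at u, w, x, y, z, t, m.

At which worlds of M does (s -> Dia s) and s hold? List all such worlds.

Let φ = (s -> Dia s) and s. Evaluate φ at each world:
  u (successors {v, w, x, z, t}): φ is true.
  v (successors {u, v, x, z}): φ is false.
  w (successors {v, w, x, t}): φ is true.
  x (successors {z, t, m}): φ is true.
  y (successors {v, x, t}): φ is true.
  z (successors {v, x, y, t, m}): φ is true.
  t (successors {v, w, x}): φ is true.
  m (successors {u, z, m}): φ is true.
For instance, at z:
  At z: s -> Dia s is true, s is true, so (s -> Dia s) and s is true.
    At z: s is true, Dia s is true, so s -> Dia s is true.
      At z: Dia s requires s at some successor in {v, x, y, t, m}.
        s holds at x, so Dia s is true at z.
Satisfying worlds: {u, w, x, y, z, t, m}

u, w, x, y, z, t, m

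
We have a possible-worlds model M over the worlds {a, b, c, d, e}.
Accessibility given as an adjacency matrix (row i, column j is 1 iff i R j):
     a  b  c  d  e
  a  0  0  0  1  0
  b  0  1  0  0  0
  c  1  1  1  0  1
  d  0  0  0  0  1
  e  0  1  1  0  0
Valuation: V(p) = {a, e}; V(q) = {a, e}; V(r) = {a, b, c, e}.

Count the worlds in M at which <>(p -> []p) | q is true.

4

Let φ = <>(p -> []p) | q. Evaluate φ at each world:
  a (successors {d}): φ is true.
  b (successors {b}): φ is true.
  c (successors {a, b, c, e}): φ is true.
  d (successors {e}): φ is false.
  e (successors {b, c}): φ is true.
For instance, at a:
  At a: <>(p -> []p) is true, q is true, so <>(p -> []p) | q is true.
    At a: <>(p -> []p) requires p -> []p at some successor in {d}.
      p -> []p holds at d, so <>(p -> []p) is true at a.
Satisfying worlds: {a, b, c, e}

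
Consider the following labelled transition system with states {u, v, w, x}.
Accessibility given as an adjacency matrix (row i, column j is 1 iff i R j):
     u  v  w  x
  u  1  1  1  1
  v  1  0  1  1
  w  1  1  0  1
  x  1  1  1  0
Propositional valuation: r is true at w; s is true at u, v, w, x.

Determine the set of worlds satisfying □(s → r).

Recall that □ψ holds at a world iff ψ holds at every accessible world, and ◇ψ holds iff ψ holds at some accessible world.
Let φ = □(s → r). Evaluate φ at each world:
  u (successors {u, v, w, x}): φ is false.
  v (successors {u, w, x}): φ is false.
  w (successors {u, v, x}): φ is false.
  x (successors {u, v, w}): φ is false.
For instance, at w:
  At w: □(s → r) requires s → r at every successor {u, v, x}.
    s → r fails at u, so □(s → r) is false at w.
Satisfying worlds: none.

none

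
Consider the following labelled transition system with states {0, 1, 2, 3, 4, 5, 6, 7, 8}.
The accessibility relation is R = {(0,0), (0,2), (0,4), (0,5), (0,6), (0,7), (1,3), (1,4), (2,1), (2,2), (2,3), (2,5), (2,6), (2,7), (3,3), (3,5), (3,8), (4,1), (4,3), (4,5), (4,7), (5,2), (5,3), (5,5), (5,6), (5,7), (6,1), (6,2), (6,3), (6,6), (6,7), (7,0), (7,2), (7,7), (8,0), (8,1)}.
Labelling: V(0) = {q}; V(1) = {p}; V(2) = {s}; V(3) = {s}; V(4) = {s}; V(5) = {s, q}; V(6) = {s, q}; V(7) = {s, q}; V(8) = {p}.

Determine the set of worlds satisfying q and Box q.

Let φ = q and Box q. Evaluate φ at each world:
  0 (successors {0, 2, 4, 5, 6, 7}): φ is false.
  1 (successors {3, 4}): φ is false.
  2 (successors {1, 2, 3, 5, 6, 7}): φ is false.
  3 (successors {3, 5, 8}): φ is false.
  4 (successors {1, 3, 5, 7}): φ is false.
  5 (successors {2, 3, 5, 6, 7}): φ is false.
  6 (successors {1, 2, 3, 6, 7}): φ is false.
  7 (successors {0, 2, 7}): φ is false.
  8 (successors {0, 1}): φ is false.
For instance, at 3:
  At 3: q is false, Box q is false, so q and Box q is false.
    At 3: Box q requires q at every successor {3, 5, 8}.
      q fails at 3, so Box q is false at 3.
Satisfying worlds: none.

none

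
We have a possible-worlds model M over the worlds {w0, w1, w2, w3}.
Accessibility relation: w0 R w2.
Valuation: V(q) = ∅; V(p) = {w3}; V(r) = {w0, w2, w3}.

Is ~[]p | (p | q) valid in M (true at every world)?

Recall that []ψ holds at a world iff ψ holds at every accessible world, and <>ψ holds iff ψ holds at some accessible world.
Let φ = ~[]p | (p | q). Evaluate φ at each world:
  w0 (successors {w2}): φ is true.
  w1 (successors ∅): φ is false.
  w2 (successors ∅): φ is false.
  w3 (successors ∅): φ is true.
Detail at w1 (counterexample):
  At w1: ~[]p is false, p | q is false, so ~[]p | (p | q) is false.
    At w1: []p is true, so ~[]p is false.
      At w1: no accessible worlds, so []p holds vacuously.

No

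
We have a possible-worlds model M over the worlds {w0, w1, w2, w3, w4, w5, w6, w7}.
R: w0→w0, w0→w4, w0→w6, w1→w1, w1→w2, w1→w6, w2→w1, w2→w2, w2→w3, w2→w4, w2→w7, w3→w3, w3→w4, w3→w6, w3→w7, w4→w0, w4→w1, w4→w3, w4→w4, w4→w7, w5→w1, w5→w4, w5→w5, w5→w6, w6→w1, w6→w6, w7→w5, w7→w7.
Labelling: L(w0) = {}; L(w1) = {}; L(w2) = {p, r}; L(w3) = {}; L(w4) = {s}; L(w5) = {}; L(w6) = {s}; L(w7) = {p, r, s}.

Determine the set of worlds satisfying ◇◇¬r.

w0, w1, w2, w3, w4, w5, w6, w7

Let φ = ◇◇¬r. Evaluate φ at each world:
  w0 (successors {w0, w4, w6}): φ is true.
  w1 (successors {w1, w2, w6}): φ is true.
  w2 (successors {w1, w2, w3, w4, w7}): φ is true.
  w3 (successors {w3, w4, w6, w7}): φ is true.
  w4 (successors {w0, w1, w3, w4, w7}): φ is true.
  w5 (successors {w1, w4, w5, w6}): φ is true.
  w6 (successors {w1, w6}): φ is true.
  w7 (successors {w5, w7}): φ is true.
For instance, at w3:
  At w3: ◇◇¬r requires ◇¬r at some successor in {w3, w4, w6, w7}.
    ◇¬r holds at w3, so ◇◇¬r is true at w3.
      At w3: ◇¬r requires ¬r at some successor in {w3, w4, w6, w7}.
        ¬r holds at w3, so ◇¬r is true at w3.
Satisfying worlds: {w0, w1, w2, w3, w4, w5, w6, w7}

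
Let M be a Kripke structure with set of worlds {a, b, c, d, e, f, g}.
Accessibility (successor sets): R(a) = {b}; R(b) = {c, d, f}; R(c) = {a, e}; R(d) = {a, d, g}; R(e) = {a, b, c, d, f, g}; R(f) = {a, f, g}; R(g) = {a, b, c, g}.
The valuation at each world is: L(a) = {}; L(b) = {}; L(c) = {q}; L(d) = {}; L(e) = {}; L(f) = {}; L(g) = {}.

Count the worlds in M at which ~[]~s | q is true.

1

Recall that []ψ holds at a world iff ψ holds at every accessible world, and <>ψ holds iff ψ holds at some accessible world.
Let φ = ~[]~s | q. Evaluate φ at each world:
  a (successors {b}): φ is false.
  b (successors {c, d, f}): φ is false.
  c (successors {a, e}): φ is true.
  d (successors {a, d, g}): φ is false.
  e (successors {a, b, c, d, f, g}): φ is false.
  f (successors {a, f, g}): φ is false.
  g (successors {a, b, c, g}): φ is false.
For instance, at a:
  At a: ~[]~s is false, q is false, so ~[]~s | q is false.
    At a: []~s is true, so ~[]~s is false.
      At a: []~s requires ~s at every successor {b}.
        At b: ~s is true.
      So []~s is true at a.
Satisfying worlds: {c}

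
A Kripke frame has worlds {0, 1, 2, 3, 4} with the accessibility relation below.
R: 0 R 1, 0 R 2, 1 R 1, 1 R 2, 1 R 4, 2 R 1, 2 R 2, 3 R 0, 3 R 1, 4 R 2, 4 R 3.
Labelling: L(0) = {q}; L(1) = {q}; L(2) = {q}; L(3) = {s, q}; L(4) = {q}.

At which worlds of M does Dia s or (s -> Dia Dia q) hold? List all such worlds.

0, 1, 2, 3, 4

Let φ = Dia s or (s -> Dia Dia q). Evaluate φ at each world:
  0 (successors {1, 2}): φ is true.
  1 (successors {1, 2, 4}): φ is true.
  2 (successors {1, 2}): φ is true.
  3 (successors {0, 1}): φ is true.
  4 (successors {2, 3}): φ is true.
For instance, at 3:
  At 3: Dia s is false, s -> Dia Dia q is true, so Dia s or (s -> Dia Dia q) is true.
    At 3: Dia s requires s at some successor in {0, 1}.
      At 0: s is false.
      At 1: s is false.
    So Dia s is false at 3.
    At 3: s is true, Dia Dia q is true, so s -> Dia Dia q is true.
      At 3: Dia Dia q requires Dia q at some successor in {0, 1}.
        Dia q holds at 0, so Dia Dia q is true at 3.
Satisfying worlds: {0, 1, 2, 3, 4}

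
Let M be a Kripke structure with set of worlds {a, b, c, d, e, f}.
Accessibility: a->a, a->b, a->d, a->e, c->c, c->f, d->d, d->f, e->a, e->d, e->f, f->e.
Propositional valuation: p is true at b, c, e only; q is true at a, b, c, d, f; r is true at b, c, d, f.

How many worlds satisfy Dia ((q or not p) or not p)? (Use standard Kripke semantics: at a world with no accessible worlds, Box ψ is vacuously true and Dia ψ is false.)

Let φ = Dia ((q or not p) or not p). Evaluate φ at each world:
  a (successors {a, b, d, e}): φ is true.
  b (successors ∅): φ is false.
  c (successors {c, f}): φ is true.
  d (successors {d, f}): φ is true.
  e (successors {a, d, f}): φ is true.
  f (successors {e}): φ is false.
For instance, at d:
  At d: Dia ((q or not p) or not p) requires (q or not p) or not p at some successor in {d, f}.
    (q or not p) or not p holds at d, so Dia ((q or not p) or not p) is true at d.
Satisfying worlds: {a, c, d, e}

4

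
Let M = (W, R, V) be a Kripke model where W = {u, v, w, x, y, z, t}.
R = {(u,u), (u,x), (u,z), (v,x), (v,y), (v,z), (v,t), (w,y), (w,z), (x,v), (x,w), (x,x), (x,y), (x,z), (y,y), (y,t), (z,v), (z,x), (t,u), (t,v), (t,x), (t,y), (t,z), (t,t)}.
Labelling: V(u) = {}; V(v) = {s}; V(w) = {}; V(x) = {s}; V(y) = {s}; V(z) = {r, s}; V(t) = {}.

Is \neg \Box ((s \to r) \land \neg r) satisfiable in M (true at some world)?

Let φ = \neg \Box ((s \to r) \land \neg r). Evaluate φ at each world:
  u (successors {u, x, z}): φ is true.
  v (successors {x, y, z, t}): φ is true.
  w (successors {y, z}): φ is true.
  x (successors {v, w, x, y, z}): φ is true.
  y (successors {y, t}): φ is true.
  z (successors {v, x}): φ is true.
  t (successors {u, v, x, y, z, t}): φ is true.
Detail at u (witness):
  At u: \Box ((s \to r) \land \neg r) is false, so \neg \Box ((s \to r) \land \neg r) is true.
    At u: \Box ((s \to r) \land \neg r) requires (s \to r) \land \neg r at every successor {u, x, z}.
      (s \to r) \land \neg r fails at x, so \Box ((s \to r) \land \neg r) is false at u.

Yes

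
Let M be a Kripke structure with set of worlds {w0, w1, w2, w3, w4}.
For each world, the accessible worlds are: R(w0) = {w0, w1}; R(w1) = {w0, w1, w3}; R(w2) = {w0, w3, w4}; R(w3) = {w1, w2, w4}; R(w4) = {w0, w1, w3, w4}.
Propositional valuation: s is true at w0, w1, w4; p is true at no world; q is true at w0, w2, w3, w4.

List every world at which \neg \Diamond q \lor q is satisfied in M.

w0, w2, w3, w4

Let φ = \neg \Diamond q \lor q. Evaluate φ at each world:
  w0 (successors {w0, w1}): φ is true.
  w1 (successors {w0, w1, w3}): φ is false.
  w2 (successors {w0, w3, w4}): φ is true.
  w3 (successors {w1, w2, w4}): φ is true.
  w4 (successors {w0, w1, w3, w4}): φ is true.
For instance, at w1:
  At w1: \neg \Diamond q is false, q is false, so \neg \Diamond q \lor q is false.
    At w1: \Diamond q is true, so \neg \Diamond q is false.
      At w1: \Diamond q requires q at some successor in {w0, w1, w3}.
        q holds at w0, so \Diamond q is true at w1.
Satisfying worlds: {w0, w2, w3, w4}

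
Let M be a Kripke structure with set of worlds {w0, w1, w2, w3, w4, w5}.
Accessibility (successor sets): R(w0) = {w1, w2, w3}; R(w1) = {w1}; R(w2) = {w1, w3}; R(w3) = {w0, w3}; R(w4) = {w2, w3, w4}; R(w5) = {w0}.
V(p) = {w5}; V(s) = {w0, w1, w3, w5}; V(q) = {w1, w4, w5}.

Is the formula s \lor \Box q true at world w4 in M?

No

At w4: s is false, \Box q is false, so s \lor \Box q is false.
  At w4: \Box q requires q at every successor {w2, w3, w4}.
    q fails at w2, so \Box q is false at w4.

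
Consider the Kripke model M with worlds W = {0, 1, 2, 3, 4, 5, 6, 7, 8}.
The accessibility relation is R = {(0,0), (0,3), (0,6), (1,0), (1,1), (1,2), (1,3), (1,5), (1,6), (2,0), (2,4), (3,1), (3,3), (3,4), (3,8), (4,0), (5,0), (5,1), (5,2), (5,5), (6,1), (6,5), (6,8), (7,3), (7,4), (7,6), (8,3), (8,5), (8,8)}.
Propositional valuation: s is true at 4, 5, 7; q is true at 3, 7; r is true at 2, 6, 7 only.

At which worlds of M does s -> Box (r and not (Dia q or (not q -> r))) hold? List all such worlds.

0, 1, 2, 3, 6, 8

Let φ = s -> Box (r and not (Dia q or (not q -> r))). Evaluate φ at each world:
  0 (successors {0, 3, 6}): φ is true.
  1 (successors {0, 1, 2, 3, 5, 6}): φ is true.
  2 (successors {0, 4}): φ is true.
  3 (successors {1, 3, 4, 8}): φ is true.
  4 (successors {0}): φ is false.
  5 (successors {0, 1, 2, 5}): φ is false.
  6 (successors {1, 5, 8}): φ is true.
  7 (successors {3, 4, 6}): φ is false.
  8 (successors {3, 5, 8}): φ is true.
For instance, at 6:
  At 6: s is false, Box (r and not (Dia q or (not q -> r))) is false, so s -> Box (r and not (Dia q or (not q -> r))) is true.
    At 6: Box (r and not (Dia q or (not q -> r))) requires r and not (Dia q or (not q -> r)) at every successor {1, 5, 8}.
      r and not (Dia q or (not q -> r)) fails at 1, so Box (r and not (Dia q or (not q -> r))) is false at 6.
Satisfying worlds: {0, 1, 2, 3, 6, 8}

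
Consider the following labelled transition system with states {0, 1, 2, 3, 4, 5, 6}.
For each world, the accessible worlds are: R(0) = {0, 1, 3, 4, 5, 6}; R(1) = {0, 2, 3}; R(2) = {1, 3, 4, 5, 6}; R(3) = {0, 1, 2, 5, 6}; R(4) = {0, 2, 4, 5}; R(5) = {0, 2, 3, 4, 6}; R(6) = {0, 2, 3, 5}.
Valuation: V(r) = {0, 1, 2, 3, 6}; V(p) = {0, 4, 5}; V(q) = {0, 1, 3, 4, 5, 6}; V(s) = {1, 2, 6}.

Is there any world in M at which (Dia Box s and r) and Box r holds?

No

Recall that Box ψ holds at a world iff ψ holds at every accessible world, and Dia ψ holds iff ψ holds at some accessible world.
Let φ = (Dia Box s and r) and Box r. Evaluate φ at each world:
  0 (successors {0, 1, 3, 4, 5, 6}): φ is false.
  1 (successors {0, 2, 3}): φ is false.
  2 (successors {1, 3, 4, 5, 6}): φ is false.
  3 (successors {0, 1, 2, 5, 6}): φ is false.
  4 (successors {0, 2, 4, 5}): φ is false.
  5 (successors {0, 2, 3, 4, 6}): φ is false.
  6 (successors {0, 2, 3, 5}): φ is false.
For instance, at 6:
  At 6: Dia Box s and r is false, Box r is false, so (Dia Box s and r) and Box r is false.
    At 6: Dia Box s is false, r is true, so Dia Box s and r is false.
      At 6: Dia Box s requires Box s at some successor in {0, 2, 3, 5}.
        At 0: Box s is false.
        At 2: Box s is false.
        At 3: Box s is false.
        At 5: Box s is false.
      So Dia Box s is false at 6.
    At 6: Box r requires r at every successor {0, 2, 3, 5}.
      r fails at 5, so Box r is false at 6.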